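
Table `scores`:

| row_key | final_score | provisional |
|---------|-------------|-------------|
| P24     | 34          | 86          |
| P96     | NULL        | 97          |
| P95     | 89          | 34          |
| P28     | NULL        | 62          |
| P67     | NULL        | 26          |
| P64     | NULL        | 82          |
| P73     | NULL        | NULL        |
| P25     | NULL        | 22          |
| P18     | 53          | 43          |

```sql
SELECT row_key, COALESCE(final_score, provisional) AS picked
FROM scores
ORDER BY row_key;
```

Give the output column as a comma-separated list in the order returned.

53, 34, 22, 62, 82, 26, NULL, 89, 97

row_key=P18: final_score=53 → 53
row_key=P24: final_score=34 → 34
row_key=P25: final_score=NULL, provisional=22 → 22
row_key=P28: final_score=NULL, provisional=62 → 62
row_key=P64: final_score=NULL, provisional=82 → 82
row_key=P67: final_score=NULL, provisional=26 → 26
row_key=P73: final_score=NULL, provisional=NULL (all NULL) → NULL
row_key=P95: final_score=89 → 89
row_key=P96: final_score=NULL, provisional=97 → 97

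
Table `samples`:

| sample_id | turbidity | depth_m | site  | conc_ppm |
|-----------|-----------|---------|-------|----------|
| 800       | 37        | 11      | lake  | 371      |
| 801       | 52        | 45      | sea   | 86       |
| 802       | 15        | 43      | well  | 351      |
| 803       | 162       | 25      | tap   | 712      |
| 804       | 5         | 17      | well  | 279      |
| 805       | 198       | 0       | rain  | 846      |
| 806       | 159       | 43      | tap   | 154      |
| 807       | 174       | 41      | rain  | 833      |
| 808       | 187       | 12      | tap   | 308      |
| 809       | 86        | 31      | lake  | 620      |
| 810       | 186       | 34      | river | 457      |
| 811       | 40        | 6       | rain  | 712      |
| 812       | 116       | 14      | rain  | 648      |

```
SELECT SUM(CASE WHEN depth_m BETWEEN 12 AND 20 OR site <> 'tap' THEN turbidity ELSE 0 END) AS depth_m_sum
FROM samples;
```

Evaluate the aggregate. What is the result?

sample_id=800: ✓ → 37
sample_id=801: ✓ → 52
sample_id=802: ✓ → 15
sample_id=803: ✗
sample_id=804: ✓ → 5
sample_id=805: ✓ → 198
sample_id=806: ✗
sample_id=807: ✓ → 174
sample_id=808: ✓ → 187
sample_id=809: ✓ → 86
sample_id=810: ✓ → 186
sample_id=811: ✓ → 40
sample_id=812: ✓ → 116
depth_m_sum = 37 + 52 + 15 + 5 + 198 + 174 + 187 + 86 + 186 + 40 + 116 = 1096

1096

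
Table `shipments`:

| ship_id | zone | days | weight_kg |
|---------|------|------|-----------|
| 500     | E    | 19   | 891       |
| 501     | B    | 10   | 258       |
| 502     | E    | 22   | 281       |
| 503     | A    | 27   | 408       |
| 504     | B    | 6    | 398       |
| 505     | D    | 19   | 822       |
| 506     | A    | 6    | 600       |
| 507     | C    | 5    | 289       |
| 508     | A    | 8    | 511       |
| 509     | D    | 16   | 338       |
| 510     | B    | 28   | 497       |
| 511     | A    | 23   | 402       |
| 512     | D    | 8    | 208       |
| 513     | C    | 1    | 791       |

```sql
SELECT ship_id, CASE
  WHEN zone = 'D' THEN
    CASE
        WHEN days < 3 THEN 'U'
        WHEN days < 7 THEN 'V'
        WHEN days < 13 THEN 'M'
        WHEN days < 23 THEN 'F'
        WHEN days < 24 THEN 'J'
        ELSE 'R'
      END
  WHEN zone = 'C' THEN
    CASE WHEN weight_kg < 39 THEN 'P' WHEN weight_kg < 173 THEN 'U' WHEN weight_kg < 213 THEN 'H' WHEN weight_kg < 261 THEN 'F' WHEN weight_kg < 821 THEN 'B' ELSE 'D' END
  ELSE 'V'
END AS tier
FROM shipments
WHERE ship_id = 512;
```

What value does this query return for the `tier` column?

M

ship_id = 512: zone=D, days=8, weight_kg=208.
zone='D' → inner[days < 13] → M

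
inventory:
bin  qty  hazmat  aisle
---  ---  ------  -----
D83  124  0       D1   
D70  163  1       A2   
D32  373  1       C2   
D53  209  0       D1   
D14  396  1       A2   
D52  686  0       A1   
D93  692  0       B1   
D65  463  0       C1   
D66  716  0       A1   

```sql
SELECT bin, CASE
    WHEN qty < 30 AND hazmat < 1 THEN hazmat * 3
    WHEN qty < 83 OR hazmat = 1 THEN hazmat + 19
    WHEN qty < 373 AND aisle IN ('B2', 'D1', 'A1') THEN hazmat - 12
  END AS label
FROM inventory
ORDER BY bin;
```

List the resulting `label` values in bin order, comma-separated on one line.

20, 20, NULL, -12, NULL, NULL, 20, -12, NULL

bin=D14: qty < 83 OR hazmat = 1 → 20
bin=D32: qty < 83 OR hazmat = 1 → 20
bin=D52: (no match → NULL) → NULL
bin=D53: qty < 373 AND aisle IN ('B2', 'D1', 'A1') → -12
bin=D65: (no match → NULL) → NULL
bin=D66: (no match → NULL) → NULL
bin=D70: qty < 83 OR hazmat = 1 → 20
bin=D83: qty < 373 AND aisle IN ('B2', 'D1', 'A1') → -12
bin=D93: (no match → NULL) → NULL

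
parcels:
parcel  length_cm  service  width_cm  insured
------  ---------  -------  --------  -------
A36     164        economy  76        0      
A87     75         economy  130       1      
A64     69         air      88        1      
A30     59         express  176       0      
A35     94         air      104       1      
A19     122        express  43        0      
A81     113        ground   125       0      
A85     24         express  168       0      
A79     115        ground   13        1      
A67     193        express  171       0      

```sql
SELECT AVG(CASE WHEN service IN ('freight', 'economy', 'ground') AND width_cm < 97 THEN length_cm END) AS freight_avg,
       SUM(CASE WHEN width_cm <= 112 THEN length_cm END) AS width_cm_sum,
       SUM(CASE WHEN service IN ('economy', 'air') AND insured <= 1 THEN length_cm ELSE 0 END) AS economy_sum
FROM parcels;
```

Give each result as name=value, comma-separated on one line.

freight_avg=139.5, width_cm_sum=564, economy_sum=402

[freight_avg: service IN ('freight', 'economy', 'ground') AND width_cm < 97]
parcel=A36: ✓ → 164
parcel=A87: ✗
parcel=A64: ✗
parcel=A30: ✗
parcel=A35: ✗
parcel=A19: ✗
parcel=A81: ✗
parcel=A85: ✗
parcel=A79: ✓ → 115
parcel=A67: ✗
freight_avg = (164 + 115) / 2 = 139.5
—
[width_cm_sum: width_cm <= 112]
parcel=A36: ✓ → 164
parcel=A87: ✗
parcel=A64: ✓ → 69
parcel=A30: ✗
parcel=A35: ✓ → 94
parcel=A19: ✓ → 122
parcel=A81: ✗
parcel=A85: ✗
parcel=A79: ✓ → 115
parcel=A67: ✗
width_cm_sum = 164 + 69 + 94 + 122 + 115 = 564
—
[economy_sum: service IN ('economy', 'air') AND insured <= 1]
parcel=A36: ✓ → 164
parcel=A87: ✓ → 75
parcel=A64: ✓ → 69
parcel=A30: ✗
parcel=A35: ✓ → 94
parcel=A19: ✗
parcel=A81: ✗
parcel=A85: ✗
parcel=A79: ✗
parcel=A67: ✗
economy_sum = 164 + 75 + 69 + 94 = 402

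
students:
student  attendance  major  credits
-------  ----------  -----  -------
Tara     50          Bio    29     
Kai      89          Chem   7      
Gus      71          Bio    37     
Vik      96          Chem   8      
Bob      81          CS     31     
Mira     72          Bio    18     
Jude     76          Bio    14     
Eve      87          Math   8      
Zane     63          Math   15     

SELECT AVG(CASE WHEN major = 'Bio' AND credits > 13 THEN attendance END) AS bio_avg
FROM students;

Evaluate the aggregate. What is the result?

student=Tara: ✓ → 50
student=Kai: ✗
student=Gus: ✓ → 71
student=Vik: ✗
student=Bob: ✗
student=Mira: ✓ → 72
student=Jude: ✓ → 76
student=Eve: ✗
student=Zane: ✗
bio_avg = (50 + 71 + 72 + 76) / 4 = 67.25

67.25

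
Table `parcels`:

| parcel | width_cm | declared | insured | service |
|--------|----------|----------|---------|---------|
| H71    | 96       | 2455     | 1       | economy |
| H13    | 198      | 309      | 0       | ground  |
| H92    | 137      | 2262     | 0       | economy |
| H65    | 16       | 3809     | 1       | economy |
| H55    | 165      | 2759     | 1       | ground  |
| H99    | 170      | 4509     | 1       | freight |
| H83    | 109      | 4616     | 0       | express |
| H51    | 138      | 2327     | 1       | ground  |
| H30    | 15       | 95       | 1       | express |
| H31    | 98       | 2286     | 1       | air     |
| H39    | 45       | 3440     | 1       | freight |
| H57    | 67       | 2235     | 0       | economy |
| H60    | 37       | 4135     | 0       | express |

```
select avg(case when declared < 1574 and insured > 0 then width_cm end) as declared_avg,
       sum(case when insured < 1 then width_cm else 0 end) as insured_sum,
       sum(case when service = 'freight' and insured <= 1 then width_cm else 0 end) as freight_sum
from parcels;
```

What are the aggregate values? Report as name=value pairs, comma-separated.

[declared_avg: declared < 1574 and insured > 0]
parcel=H71: ✗
parcel=H13: ✗
parcel=H92: ✗
parcel=H65: ✗
parcel=H55: ✗
parcel=H99: ✗
parcel=H83: ✗
parcel=H51: ✗
parcel=H30: ✓ → 15
parcel=H31: ✗
parcel=H39: ✗
parcel=H57: ✗
parcel=H60: ✗
declared_avg = 15
—
[insured_sum: insured < 1]
parcel=H71: ✗
parcel=H13: ✓ → 198
parcel=H92: ✓ → 137
parcel=H65: ✗
parcel=H55: ✗
parcel=H99: ✗
parcel=H83: ✓ → 109
parcel=H51: ✗
parcel=H30: ✗
parcel=H31: ✗
parcel=H39: ✗
parcel=H57: ✓ → 67
parcel=H60: ✓ → 37
insured_sum = 198 + 137 + 109 + 67 + 37 = 548
—
[freight_sum: service = 'freight' and insured <= 1]
parcel=H71: ✗
parcel=H13: ✗
parcel=H92: ✗
parcel=H65: ✗
parcel=H55: ✗
parcel=H99: ✓ → 170
parcel=H83: ✗
parcel=H51: ✗
parcel=H30: ✗
parcel=H31: ✗
parcel=H39: ✓ → 45
parcel=H57: ✗
parcel=H60: ✗
freight_sum = 170 + 45 = 215

declared_avg=15, insured_sum=548, freight_sum=215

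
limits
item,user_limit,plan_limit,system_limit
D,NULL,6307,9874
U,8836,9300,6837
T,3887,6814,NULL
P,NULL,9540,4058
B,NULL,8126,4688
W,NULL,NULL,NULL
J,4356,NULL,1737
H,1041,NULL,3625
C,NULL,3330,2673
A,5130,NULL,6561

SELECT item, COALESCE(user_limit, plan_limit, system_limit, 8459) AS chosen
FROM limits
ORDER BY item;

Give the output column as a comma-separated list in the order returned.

5130, 8126, 3330, 6307, 1041, 4356, 9540, 3887, 8836, 8459

item=A: user_limit=5130 → 5130
item=B: user_limit=NULL, plan_limit=8126 → 8126
item=C: user_limit=NULL, plan_limit=3330 → 3330
item=D: user_limit=NULL, plan_limit=6307 → 6307
item=H: user_limit=1041 → 1041
item=J: user_limit=4356 → 4356
item=P: user_limit=NULL, plan_limit=9540 → 9540
item=T: user_limit=3887 → 3887
item=U: user_limit=8836 → 8836
item=W: user_limit=NULL, plan_limit=NULL, system_limit=NULL, → literal 8459 → 8459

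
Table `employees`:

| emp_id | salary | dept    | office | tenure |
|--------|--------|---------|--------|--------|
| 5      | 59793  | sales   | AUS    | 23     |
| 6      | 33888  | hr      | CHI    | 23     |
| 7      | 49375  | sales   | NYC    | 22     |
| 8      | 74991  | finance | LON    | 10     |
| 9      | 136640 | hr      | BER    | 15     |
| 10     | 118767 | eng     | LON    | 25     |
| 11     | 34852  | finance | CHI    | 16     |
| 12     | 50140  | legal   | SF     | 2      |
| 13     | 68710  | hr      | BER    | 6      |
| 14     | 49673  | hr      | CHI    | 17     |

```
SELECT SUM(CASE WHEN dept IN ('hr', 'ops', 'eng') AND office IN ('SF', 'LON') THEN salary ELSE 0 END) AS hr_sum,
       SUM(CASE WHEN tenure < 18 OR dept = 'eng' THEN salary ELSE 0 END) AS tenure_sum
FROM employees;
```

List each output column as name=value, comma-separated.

[hr_sum: dept IN ('hr', 'ops', 'eng') AND office IN ('SF', 'LON')]
emp_id=5: ✗
emp_id=6: ✗
emp_id=7: ✗
emp_id=8: ✗
emp_id=9: ✗
emp_id=10: ✓ → 118767
emp_id=11: ✗
emp_id=12: ✗
emp_id=13: ✗
emp_id=14: ✗
hr_sum = 118767
—
[tenure_sum: tenure < 18 OR dept = 'eng']
emp_id=5: ✗
emp_id=6: ✗
emp_id=7: ✗
emp_id=8: ✓ → 74991
emp_id=9: ✓ → 136640
emp_id=10: ✓ → 118767
emp_id=11: ✓ → 34852
emp_id=12: ✓ → 50140
emp_id=13: ✓ → 68710
emp_id=14: ✓ → 49673
tenure_sum = 74991 + 136640 + 118767 + 34852 + 50140 + 68710 + 49673 = 533773

hr_sum=118767, tenure_sum=533773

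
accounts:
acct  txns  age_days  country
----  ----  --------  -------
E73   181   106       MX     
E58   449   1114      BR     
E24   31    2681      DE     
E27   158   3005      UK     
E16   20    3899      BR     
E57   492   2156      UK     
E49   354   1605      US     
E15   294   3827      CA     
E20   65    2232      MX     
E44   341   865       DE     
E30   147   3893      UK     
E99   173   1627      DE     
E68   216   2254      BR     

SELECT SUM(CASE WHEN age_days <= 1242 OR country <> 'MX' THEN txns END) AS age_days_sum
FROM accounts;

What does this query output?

acct=E73: ✓ → 181
acct=E58: ✓ → 449
acct=E24: ✓ → 31
acct=E27: ✓ → 158
acct=E16: ✓ → 20
acct=E57: ✓ → 492
acct=E49: ✓ → 354
acct=E15: ✓ → 294
acct=E20: ✗
acct=E44: ✓ → 341
acct=E30: ✓ → 147
acct=E99: ✓ → 173
acct=E68: ✓ → 216
age_days_sum = 181 + 449 + 31 + 158 + 20 + 492 + 354 + 294 + 341 + 147 + 173 + 216 = 2856

2856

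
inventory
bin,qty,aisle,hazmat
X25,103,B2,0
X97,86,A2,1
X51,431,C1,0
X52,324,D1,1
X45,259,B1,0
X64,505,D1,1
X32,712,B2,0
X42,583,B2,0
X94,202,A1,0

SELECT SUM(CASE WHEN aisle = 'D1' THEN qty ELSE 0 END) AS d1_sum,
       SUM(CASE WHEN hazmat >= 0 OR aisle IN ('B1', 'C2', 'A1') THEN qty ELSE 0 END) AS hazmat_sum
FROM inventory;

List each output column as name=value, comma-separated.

[d1_sum: aisle = 'D1']
bin=X25: ✗
bin=X97: ✗
bin=X51: ✗
bin=X52: ✓ → 324
bin=X45: ✗
bin=X64: ✓ → 505
bin=X32: ✗
bin=X42: ✗
bin=X94: ✗
d1_sum = 324 + 505 = 829
—
[hazmat_sum: hazmat >= 0 OR aisle IN ('B1', 'C2', 'A1')]
bin=X25: ✓ → 103
bin=X97: ✓ → 86
bin=X51: ✓ → 431
bin=X52: ✓ → 324
bin=X45: ✓ → 259
bin=X64: ✓ → 505
bin=X32: ✓ → 712
bin=X42: ✓ → 583
bin=X94: ✓ → 202
hazmat_sum = 103 + 86 + 431 + 324 + 259 + 505 + 712 + 583 + 202 = 3205

d1_sum=829, hazmat_sum=3205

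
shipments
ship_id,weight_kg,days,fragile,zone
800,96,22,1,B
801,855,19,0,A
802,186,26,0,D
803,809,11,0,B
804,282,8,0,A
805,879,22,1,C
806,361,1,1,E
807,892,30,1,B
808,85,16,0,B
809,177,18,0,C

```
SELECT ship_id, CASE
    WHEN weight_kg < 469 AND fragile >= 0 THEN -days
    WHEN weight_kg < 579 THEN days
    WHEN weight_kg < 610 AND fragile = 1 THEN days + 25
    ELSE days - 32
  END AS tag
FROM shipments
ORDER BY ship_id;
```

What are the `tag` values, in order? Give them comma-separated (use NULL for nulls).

-22, -13, -26, -21, -8, -10, -1, -2, -16, -18

ship_id=800: weight_kg < 469 AND fragile >= 0 → -22
ship_id=801: ELSE → -13
ship_id=802: weight_kg < 469 AND fragile >= 0 → -26
ship_id=803: ELSE → -21
ship_id=804: weight_kg < 469 AND fragile >= 0 → -8
ship_id=805: ELSE → -10
ship_id=806: weight_kg < 469 AND fragile >= 0 → -1
ship_id=807: ELSE → -2
ship_id=808: weight_kg < 469 AND fragile >= 0 → -16
ship_id=809: weight_kg < 469 AND fragile >= 0 → -18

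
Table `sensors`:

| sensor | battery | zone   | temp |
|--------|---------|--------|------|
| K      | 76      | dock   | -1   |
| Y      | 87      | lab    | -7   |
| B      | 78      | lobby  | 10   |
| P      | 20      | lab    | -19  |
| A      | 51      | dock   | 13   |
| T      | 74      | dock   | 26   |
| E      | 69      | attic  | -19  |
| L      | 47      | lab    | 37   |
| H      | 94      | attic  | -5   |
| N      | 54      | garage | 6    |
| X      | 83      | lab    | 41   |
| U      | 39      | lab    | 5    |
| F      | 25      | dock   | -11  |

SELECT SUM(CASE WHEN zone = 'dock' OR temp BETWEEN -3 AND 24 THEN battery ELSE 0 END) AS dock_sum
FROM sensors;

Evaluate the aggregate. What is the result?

sensor=K: ✓ → 76
sensor=Y: ✗
sensor=B: ✓ → 78
sensor=P: ✗
sensor=A: ✓ → 51
sensor=T: ✓ → 74
sensor=E: ✗
sensor=L: ✗
sensor=H: ✗
sensor=N: ✓ → 54
sensor=X: ✗
sensor=U: ✓ → 39
sensor=F: ✓ → 25
dock_sum = 76 + 78 + 51 + 74 + 54 + 39 + 25 = 397

397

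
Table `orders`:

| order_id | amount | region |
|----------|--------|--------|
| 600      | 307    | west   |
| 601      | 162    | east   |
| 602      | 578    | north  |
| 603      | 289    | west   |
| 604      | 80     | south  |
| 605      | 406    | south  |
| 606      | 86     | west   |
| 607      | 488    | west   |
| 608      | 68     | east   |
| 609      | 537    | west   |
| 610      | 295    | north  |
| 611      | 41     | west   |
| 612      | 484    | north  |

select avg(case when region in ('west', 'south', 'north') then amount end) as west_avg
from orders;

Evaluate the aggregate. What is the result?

order_id=600: ✓ → 307
order_id=601: ✗
order_id=602: ✓ → 578
order_id=603: ✓ → 289
order_id=604: ✓ → 80
order_id=605: ✓ → 406
order_id=606: ✓ → 86
order_id=607: ✓ → 488
order_id=608: ✗
order_id=609: ✓ → 537
order_id=610: ✓ → 295
order_id=611: ✓ → 41
order_id=612: ✓ → 484
west_avg = (307 + 578 + 289 + 80 + 406 + 86 + 488 + 537 + 295 + 41 + 484) / 11 = 326.4545454545

326.4545454545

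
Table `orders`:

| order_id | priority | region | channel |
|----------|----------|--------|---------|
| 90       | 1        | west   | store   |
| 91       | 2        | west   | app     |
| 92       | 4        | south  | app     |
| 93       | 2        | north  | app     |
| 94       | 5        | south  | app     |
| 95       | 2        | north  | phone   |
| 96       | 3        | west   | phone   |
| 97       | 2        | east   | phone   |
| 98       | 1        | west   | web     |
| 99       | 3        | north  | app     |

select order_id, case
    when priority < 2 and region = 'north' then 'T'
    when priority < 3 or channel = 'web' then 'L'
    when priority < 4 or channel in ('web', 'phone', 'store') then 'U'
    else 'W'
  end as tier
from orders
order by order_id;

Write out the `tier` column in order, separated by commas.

L, L, W, L, W, L, U, L, L, U

order_id=90: priority < 3 or channel = 'web' → L
order_id=91: priority < 3 or channel = 'web' → L
order_id=92: ELSE → W
order_id=93: priority < 3 or channel = 'web' → L
order_id=94: ELSE → W
order_id=95: priority < 3 or channel = 'web' → L
order_id=96: priority < 4 or channel in ('web', 'phone', 'store') → U
order_id=97: priority < 3 or channel = 'web' → L
order_id=98: priority < 3 or channel = 'web' → L
order_id=99: priority < 4 or channel in ('web', 'phone', 'store') → U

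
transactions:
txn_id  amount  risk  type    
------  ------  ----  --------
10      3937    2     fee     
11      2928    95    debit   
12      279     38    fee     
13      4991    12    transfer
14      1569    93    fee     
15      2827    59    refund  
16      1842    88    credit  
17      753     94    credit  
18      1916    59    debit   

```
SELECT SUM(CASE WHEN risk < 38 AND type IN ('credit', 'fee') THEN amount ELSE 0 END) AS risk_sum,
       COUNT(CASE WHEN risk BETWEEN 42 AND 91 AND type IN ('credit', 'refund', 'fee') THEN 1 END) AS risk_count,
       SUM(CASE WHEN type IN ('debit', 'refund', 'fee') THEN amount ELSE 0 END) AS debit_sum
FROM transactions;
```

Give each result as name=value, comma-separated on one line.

[risk_sum: risk < 38 AND type IN ('credit', 'fee')]
txn_id=10: ✓ → 3937
txn_id=11: ✗
txn_id=12: ✗
txn_id=13: ✗
txn_id=14: ✗
txn_id=15: ✗
txn_id=16: ✗
txn_id=17: ✗
txn_id=18: ✗
risk_sum = 3937
—
[risk_count: risk BETWEEN 42 AND 91 AND type IN ('credit', 'refund', 'fee')]
txn_id=10: ✗
txn_id=11: ✗
txn_id=12: ✗
txn_id=13: ✗
txn_id=14: ✗
txn_id=15: ✓ → 1
txn_id=16: ✓ → 1
txn_id=17: ✗
txn_id=18: ✗
risk_count = COUNT(1, 1) = 2
—
[debit_sum: type IN ('debit', 'refund', 'fee')]
txn_id=10: ✓ → 3937
txn_id=11: ✓ → 2928
txn_id=12: ✓ → 279
txn_id=13: ✗
txn_id=14: ✓ → 1569
txn_id=15: ✓ → 2827
txn_id=16: ✗
txn_id=17: ✗
txn_id=18: ✓ → 1916
debit_sum = 3937 + 2928 + 279 + 1569 + 2827 + 1916 = 13456

risk_sum=3937, risk_count=2, debit_sum=13456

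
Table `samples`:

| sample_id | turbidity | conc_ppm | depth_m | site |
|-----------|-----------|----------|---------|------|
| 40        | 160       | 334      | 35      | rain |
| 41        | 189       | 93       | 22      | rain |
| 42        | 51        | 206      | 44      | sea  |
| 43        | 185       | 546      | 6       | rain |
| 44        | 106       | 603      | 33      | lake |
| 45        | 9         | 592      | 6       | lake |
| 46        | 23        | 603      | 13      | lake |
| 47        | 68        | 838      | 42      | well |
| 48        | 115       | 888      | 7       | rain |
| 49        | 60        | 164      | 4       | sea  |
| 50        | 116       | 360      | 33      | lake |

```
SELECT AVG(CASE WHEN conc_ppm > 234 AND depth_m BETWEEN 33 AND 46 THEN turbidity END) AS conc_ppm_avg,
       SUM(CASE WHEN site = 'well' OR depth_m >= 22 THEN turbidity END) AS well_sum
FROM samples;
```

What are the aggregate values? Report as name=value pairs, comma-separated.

conc_ppm_avg=112.5, well_sum=690

[conc_ppm_avg: conc_ppm > 234 AND depth_m BETWEEN 33 AND 46]
sample_id=40: ✓ → 160
sample_id=41: ✗
sample_id=42: ✗
sample_id=43: ✗
sample_id=44: ✓ → 106
sample_id=45: ✗
sample_id=46: ✗
sample_id=47: ✓ → 68
sample_id=48: ✗
sample_id=49: ✗
sample_id=50: ✓ → 116
conc_ppm_avg = (160 + 106 + 68 + 116) / 4 = 112.5
—
[well_sum: site = 'well' OR depth_m >= 22]
sample_id=40: ✓ → 160
sample_id=41: ✓ → 189
sample_id=42: ✓ → 51
sample_id=43: ✗
sample_id=44: ✓ → 106
sample_id=45: ✗
sample_id=46: ✗
sample_id=47: ✓ → 68
sample_id=48: ✗
sample_id=49: ✗
sample_id=50: ✓ → 116
well_sum = 160 + 189 + 51 + 106 + 68 + 116 = 690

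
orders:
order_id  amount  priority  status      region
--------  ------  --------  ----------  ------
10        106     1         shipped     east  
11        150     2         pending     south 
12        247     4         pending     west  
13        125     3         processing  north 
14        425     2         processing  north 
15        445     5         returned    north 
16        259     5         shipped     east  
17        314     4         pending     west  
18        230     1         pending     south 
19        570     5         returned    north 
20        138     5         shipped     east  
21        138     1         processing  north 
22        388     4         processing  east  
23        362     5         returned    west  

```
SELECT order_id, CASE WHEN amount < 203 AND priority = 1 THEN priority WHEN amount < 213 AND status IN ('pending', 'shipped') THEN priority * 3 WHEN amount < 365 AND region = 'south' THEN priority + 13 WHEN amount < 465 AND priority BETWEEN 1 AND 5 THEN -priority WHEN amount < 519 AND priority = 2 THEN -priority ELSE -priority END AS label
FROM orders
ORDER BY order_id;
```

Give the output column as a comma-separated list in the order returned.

1, 6, -4, -3, -2, -5, -5, -4, 14, -5, 15, 1, -4, -5

order_id=10: amount < 203 AND priority = 1 → 1
order_id=11: amount < 213 AND status IN ('pending', 'shipped') → 6
order_id=12: amount < 465 AND priority BETWEEN 1 AND 5 → -4
order_id=13: amount < 465 AND priority BETWEEN 1 AND 5 → -3
order_id=14: amount < 465 AND priority BETWEEN 1 AND 5 → -2
order_id=15: amount < 465 AND priority BETWEEN 1 AND 5 → -5
order_id=16: amount < 465 AND priority BETWEEN 1 AND 5 → -5
order_id=17: amount < 465 AND priority BETWEEN 1 AND 5 → -4
order_id=18: amount < 365 AND region = 'south' → 14
order_id=19: ELSE → -5
order_id=20: amount < 213 AND status IN ('pending', 'shipped') → 15
order_id=21: amount < 203 AND priority = 1 → 1
order_id=22: amount < 465 AND priority BETWEEN 1 AND 5 → -4
order_id=23: amount < 465 AND priority BETWEEN 1 AND 5 → -5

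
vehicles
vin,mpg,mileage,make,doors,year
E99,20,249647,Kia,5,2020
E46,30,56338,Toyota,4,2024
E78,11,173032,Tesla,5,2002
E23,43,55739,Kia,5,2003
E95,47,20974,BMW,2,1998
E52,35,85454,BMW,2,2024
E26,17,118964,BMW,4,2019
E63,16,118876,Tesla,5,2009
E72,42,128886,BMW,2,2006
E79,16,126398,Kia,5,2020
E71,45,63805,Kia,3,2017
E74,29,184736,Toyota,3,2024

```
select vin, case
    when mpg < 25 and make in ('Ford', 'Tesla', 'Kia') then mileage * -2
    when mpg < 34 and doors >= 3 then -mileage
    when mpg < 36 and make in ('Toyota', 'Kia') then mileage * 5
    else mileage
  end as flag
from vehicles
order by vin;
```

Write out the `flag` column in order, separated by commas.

vin=E23: ELSE → 55739
vin=E26: mpg < 34 and doors >= 3 → -118964
vin=E46: mpg < 34 and doors >= 3 → -56338
vin=E52: ELSE → 85454
vin=E63: mpg < 25 and make in ('Ford', 'Tesla', 'Kia') → -237752
vin=E71: ELSE → 63805
vin=E72: ELSE → 128886
vin=E74: mpg < 34 and doors >= 3 → -184736
vin=E78: mpg < 25 and make in ('Ford', 'Tesla', 'Kia') → -346064
vin=E79: mpg < 25 and make in ('Ford', 'Tesla', 'Kia') → -252796
vin=E95: ELSE → 20974
vin=E99: mpg < 25 and make in ('Ford', 'Tesla', 'Kia') → -499294

55739, -118964, -56338, 85454, -237752, 63805, 128886, -184736, -346064, -252796, 20974, -499294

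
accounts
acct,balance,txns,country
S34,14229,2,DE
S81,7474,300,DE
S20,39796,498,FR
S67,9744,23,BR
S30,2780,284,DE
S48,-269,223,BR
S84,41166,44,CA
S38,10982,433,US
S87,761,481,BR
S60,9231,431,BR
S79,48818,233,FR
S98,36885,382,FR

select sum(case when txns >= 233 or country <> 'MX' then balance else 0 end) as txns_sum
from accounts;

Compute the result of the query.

acct=S34: ✓ → 14229
acct=S81: ✓ → 7474
acct=S20: ✓ → 39796
acct=S67: ✓ → 9744
acct=S30: ✓ → 2780
acct=S48: ✓ → -269
acct=S84: ✓ → 41166
acct=S38: ✓ → 10982
acct=S87: ✓ → 761
acct=S60: ✓ → 9231
acct=S79: ✓ → 48818
acct=S98: ✓ → 36885
txns_sum = 14229 + 7474 + 39796 + 9744 + 2780 + -269 + 41166 + 10982 + 761 + 9231 + 48818 + 36885 = 221597

221597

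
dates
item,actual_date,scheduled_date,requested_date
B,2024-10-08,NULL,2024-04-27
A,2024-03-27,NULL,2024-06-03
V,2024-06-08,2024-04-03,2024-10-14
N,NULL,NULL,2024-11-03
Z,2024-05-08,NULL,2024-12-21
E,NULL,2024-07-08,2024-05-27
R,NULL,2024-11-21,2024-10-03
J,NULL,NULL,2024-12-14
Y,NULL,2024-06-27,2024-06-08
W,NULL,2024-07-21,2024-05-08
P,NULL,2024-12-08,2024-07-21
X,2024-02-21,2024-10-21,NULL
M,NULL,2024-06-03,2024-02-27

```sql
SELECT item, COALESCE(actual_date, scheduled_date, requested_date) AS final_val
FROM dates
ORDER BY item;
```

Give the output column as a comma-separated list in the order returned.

2024-03-27, 2024-10-08, 2024-07-08, 2024-12-14, 2024-06-03, 2024-11-03, 2024-12-08, 2024-11-21, 2024-06-08, 2024-07-21, 2024-02-21, 2024-06-27, 2024-05-08

item=A: actual_date=2024-03-27 → 2024-03-27
item=B: actual_date=2024-10-08 → 2024-10-08
item=E: actual_date=NULL, scheduled_date=2024-07-08 → 2024-07-08
item=J: actual_date=NULL, scheduled_date=NULL, requested_date=2024-12-14 → 2024-12-14
item=M: actual_date=NULL, scheduled_date=2024-06-03 → 2024-06-03
item=N: actual_date=NULL, scheduled_date=NULL, requested_date=2024-11-03 → 2024-11-03
item=P: actual_date=NULL, scheduled_date=2024-12-08 → 2024-12-08
item=R: actual_date=NULL, scheduled_date=2024-11-21 → 2024-11-21
item=V: actual_date=2024-06-08 → 2024-06-08
item=W: actual_date=NULL, scheduled_date=2024-07-21 → 2024-07-21
item=X: actual_date=2024-02-21 → 2024-02-21
item=Y: actual_date=NULL, scheduled_date=2024-06-27 → 2024-06-27
item=Z: actual_date=2024-05-08 → 2024-05-08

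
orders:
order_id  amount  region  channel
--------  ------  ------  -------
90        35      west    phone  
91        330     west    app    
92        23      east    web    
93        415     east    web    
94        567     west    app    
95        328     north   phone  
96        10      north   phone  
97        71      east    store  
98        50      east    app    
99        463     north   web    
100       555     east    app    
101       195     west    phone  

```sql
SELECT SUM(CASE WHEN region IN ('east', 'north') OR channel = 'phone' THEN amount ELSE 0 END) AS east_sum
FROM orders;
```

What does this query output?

order_id=90: ✓ → 35
order_id=91: ✗
order_id=92: ✓ → 23
order_id=93: ✓ → 415
order_id=94: ✗
order_id=95: ✓ → 328
order_id=96: ✓ → 10
order_id=97: ✓ → 71
order_id=98: ✓ → 50
order_id=99: ✓ → 463
order_id=100: ✓ → 555
order_id=101: ✓ → 195
east_sum = 35 + 23 + 415 + 328 + 10 + 71 + 50 + 463 + 555 + 195 = 2145

2145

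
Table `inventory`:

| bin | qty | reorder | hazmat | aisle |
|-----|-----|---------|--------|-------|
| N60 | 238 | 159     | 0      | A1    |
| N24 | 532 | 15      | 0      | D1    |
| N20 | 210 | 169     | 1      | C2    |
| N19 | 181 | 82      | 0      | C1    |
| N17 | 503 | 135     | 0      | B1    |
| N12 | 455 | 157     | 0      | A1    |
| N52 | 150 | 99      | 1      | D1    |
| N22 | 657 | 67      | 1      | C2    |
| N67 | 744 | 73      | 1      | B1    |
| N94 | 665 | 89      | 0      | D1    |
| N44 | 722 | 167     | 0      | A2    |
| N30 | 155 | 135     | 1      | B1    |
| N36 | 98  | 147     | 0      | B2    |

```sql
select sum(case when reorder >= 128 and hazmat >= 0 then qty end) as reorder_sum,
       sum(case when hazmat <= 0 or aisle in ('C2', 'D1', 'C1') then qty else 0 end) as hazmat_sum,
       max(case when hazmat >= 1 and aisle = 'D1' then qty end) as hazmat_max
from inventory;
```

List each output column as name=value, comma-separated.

reorder_sum=2381, hazmat_sum=4411, hazmat_max=150

[reorder_sum: reorder >= 128 and hazmat >= 0]
bin=N60: ✓ → 238
bin=N24: ✗
bin=N20: ✓ → 210
bin=N19: ✗
bin=N17: ✓ → 503
bin=N12: ✓ → 455
bin=N52: ✗
bin=N22: ✗
bin=N67: ✗
bin=N94: ✗
bin=N44: ✓ → 722
bin=N30: ✓ → 155
bin=N36: ✓ → 98
reorder_sum = 238 + 210 + 503 + 455 + 722 + 155 + 98 = 2381
—
[hazmat_sum: hazmat <= 0 or aisle in ('C2', 'D1', 'C1')]
bin=N60: ✓ → 238
bin=N24: ✓ → 532
bin=N20: ✓ → 210
bin=N19: ✓ → 181
bin=N17: ✓ → 503
bin=N12: ✓ → 455
bin=N52: ✓ → 150
bin=N22: ✓ → 657
bin=N67: ✗
bin=N94: ✓ → 665
bin=N44: ✓ → 722
bin=N30: ✗
bin=N36: ✓ → 98
hazmat_sum = 238 + 532 + 210 + 181 + 503 + 455 + 150 + 657 + 665 + 722 + 98 = 4411
—
[hazmat_max: hazmat >= 1 and aisle = 'D1']
bin=N60: ✗
bin=N24: ✗
bin=N20: ✗
bin=N19: ✗
bin=N17: ✗
bin=N12: ✗
bin=N52: ✓ → 150
bin=N22: ✗
bin=N67: ✗
bin=N94: ✗
bin=N44: ✗
bin=N30: ✗
bin=N36: ✗
hazmat_max = MAX(150) = 150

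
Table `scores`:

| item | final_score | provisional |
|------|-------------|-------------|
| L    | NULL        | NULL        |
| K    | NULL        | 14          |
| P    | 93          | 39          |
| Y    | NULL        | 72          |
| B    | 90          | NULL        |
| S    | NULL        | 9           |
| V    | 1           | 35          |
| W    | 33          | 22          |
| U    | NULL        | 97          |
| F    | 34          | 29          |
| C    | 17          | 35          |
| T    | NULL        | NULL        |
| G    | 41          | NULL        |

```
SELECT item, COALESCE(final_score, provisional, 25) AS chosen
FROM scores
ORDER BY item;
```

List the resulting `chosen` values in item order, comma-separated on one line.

90, 17, 34, 41, 14, 25, 93, 9, 25, 97, 1, 33, 72

item=B: final_score=90 → 90
item=C: final_score=17 → 17
item=F: final_score=34 → 34
item=G: final_score=41 → 41
item=K: final_score=NULL, provisional=14 → 14
item=L: final_score=NULL, provisional=NULL, → literal 25 → 25
item=P: final_score=93 → 93
item=S: final_score=NULL, provisional=9 → 9
item=T: final_score=NULL, provisional=NULL, → literal 25 → 25
item=U: final_score=NULL, provisional=97 → 97
item=V: final_score=1 → 1
item=W: final_score=33 → 33
item=Y: final_score=NULL, provisional=72 → 72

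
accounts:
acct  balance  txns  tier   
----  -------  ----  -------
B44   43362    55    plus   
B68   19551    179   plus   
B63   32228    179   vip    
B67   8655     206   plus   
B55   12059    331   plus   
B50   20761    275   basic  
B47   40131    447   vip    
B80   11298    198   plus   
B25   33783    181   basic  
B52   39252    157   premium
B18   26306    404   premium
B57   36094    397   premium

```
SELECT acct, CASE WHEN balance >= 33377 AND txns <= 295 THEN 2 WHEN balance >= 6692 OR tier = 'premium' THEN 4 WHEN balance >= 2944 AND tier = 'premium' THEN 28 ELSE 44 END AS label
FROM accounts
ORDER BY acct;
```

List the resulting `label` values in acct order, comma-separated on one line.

4, 2, 2, 4, 4, 2, 4, 4, 4, 4, 4, 4

acct=B18: balance >= 6692 OR tier = 'premium' → 4
acct=B25: balance >= 33377 AND txns <= 295 → 2
acct=B44: balance >= 33377 AND txns <= 295 → 2
acct=B47: balance >= 6692 OR tier = 'premium' → 4
acct=B50: balance >= 6692 OR tier = 'premium' → 4
acct=B52: balance >= 33377 AND txns <= 295 → 2
acct=B55: balance >= 6692 OR tier = 'premium' → 4
acct=B57: balance >= 6692 OR tier = 'premium' → 4
acct=B63: balance >= 6692 OR tier = 'premium' → 4
acct=B67: balance >= 6692 OR tier = 'premium' → 4
acct=B68: balance >= 6692 OR tier = 'premium' → 4
acct=B80: balance >= 6692 OR tier = 'premium' → 4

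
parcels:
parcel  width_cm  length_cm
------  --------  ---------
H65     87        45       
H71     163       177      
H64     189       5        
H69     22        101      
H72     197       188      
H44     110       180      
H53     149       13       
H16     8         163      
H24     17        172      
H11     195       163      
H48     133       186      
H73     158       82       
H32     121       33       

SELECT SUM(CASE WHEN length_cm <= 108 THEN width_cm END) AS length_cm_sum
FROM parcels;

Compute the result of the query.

726

parcel=H65: ✓ → 87
parcel=H71: ✗
parcel=H64: ✓ → 189
parcel=H69: ✓ → 22
parcel=H72: ✗
parcel=H44: ✗
parcel=H53: ✓ → 149
parcel=H16: ✗
parcel=H24: ✗
parcel=H11: ✗
parcel=H48: ✗
parcel=H73: ✓ → 158
parcel=H32: ✓ → 121
length_cm_sum = 87 + 189 + 22 + 149 + 158 + 121 = 726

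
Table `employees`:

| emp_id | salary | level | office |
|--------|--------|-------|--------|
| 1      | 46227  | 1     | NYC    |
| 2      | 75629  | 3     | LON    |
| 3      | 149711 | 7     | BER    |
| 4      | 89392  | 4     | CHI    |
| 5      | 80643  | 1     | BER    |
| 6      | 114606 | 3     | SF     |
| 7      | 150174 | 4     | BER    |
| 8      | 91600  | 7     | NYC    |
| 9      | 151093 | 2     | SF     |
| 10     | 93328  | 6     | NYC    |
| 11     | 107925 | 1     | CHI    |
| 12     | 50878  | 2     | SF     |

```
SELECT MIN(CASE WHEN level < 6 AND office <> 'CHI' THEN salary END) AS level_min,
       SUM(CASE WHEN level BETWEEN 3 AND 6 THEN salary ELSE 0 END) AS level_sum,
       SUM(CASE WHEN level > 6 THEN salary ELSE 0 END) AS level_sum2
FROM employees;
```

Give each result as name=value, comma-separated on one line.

[level_min: level < 6 AND office <> 'CHI']
emp_id=1: ✓ → 46227
emp_id=2: ✓ → 75629
emp_id=3: ✗
emp_id=4: ✗
emp_id=5: ✓ → 80643
emp_id=6: ✓ → 114606
emp_id=7: ✓ → 150174
emp_id=8: ✗
emp_id=9: ✓ → 151093
emp_id=10: ✗
emp_id=11: ✗
emp_id=12: ✓ → 50878
level_min = MIN(46227, 75629, 80643, 114606, 150174, 151093, 50878) = 46227
—
[level_sum: level BETWEEN 3 AND 6]
emp_id=1: ✗
emp_id=2: ✓ → 75629
emp_id=3: ✗
emp_id=4: ✓ → 89392
emp_id=5: ✗
emp_id=6: ✓ → 114606
emp_id=7: ✓ → 150174
emp_id=8: ✗
emp_id=9: ✗
emp_id=10: ✓ → 93328
emp_id=11: ✗
emp_id=12: ✗
level_sum = 75629 + 89392 + 114606 + 150174 + 93328 = 523129
—
[level_sum2: level > 6]
emp_id=1: ✗
emp_id=2: ✗
emp_id=3: ✓ → 149711
emp_id=4: ✗
emp_id=5: ✗
emp_id=6: ✗
emp_id=7: ✗
emp_id=8: ✓ → 91600
emp_id=9: ✗
emp_id=10: ✗
emp_id=11: ✗
emp_id=12: ✗
level_sum2 = 149711 + 91600 = 241311

level_min=46227, level_sum=523129, level_sum2=241311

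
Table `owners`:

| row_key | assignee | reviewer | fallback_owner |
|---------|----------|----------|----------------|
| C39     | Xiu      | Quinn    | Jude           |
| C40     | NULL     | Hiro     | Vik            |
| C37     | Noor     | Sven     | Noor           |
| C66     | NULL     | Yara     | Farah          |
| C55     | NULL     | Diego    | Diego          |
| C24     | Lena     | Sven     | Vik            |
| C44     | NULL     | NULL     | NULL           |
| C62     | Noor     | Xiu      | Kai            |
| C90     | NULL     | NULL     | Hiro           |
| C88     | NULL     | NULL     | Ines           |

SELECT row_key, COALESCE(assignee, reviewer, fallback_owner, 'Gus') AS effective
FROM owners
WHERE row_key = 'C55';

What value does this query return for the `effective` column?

Diego

row_key = C55: assignee=NULL, reviewer=Diego, fallback_owner=Diego.
assignee=NULL, reviewer=Diego → Diego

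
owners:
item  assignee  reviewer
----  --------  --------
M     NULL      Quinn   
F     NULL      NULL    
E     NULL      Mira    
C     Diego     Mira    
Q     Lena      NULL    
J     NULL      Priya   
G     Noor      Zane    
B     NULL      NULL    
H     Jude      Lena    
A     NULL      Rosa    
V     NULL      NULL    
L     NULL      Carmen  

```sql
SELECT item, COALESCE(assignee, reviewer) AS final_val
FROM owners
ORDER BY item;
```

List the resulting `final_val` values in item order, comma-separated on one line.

Rosa, NULL, Diego, Mira, NULL, Noor, Jude, Priya, Carmen, Quinn, Lena, NULL

item=A: assignee=NULL, reviewer=Rosa → Rosa
item=B: assignee=NULL, reviewer=NULL (all NULL) → NULL
item=C: assignee=Diego → Diego
item=E: assignee=NULL, reviewer=Mira → Mira
item=F: assignee=NULL, reviewer=NULL (all NULL) → NULL
item=G: assignee=Noor → Noor
item=H: assignee=Jude → Jude
item=J: assignee=NULL, reviewer=Priya → Priya
item=L: assignee=NULL, reviewer=Carmen → Carmen
item=M: assignee=NULL, reviewer=Quinn → Quinn
item=Q: assignee=Lena → Lena
item=V: assignee=NULL, reviewer=NULL (all NULL) → NULL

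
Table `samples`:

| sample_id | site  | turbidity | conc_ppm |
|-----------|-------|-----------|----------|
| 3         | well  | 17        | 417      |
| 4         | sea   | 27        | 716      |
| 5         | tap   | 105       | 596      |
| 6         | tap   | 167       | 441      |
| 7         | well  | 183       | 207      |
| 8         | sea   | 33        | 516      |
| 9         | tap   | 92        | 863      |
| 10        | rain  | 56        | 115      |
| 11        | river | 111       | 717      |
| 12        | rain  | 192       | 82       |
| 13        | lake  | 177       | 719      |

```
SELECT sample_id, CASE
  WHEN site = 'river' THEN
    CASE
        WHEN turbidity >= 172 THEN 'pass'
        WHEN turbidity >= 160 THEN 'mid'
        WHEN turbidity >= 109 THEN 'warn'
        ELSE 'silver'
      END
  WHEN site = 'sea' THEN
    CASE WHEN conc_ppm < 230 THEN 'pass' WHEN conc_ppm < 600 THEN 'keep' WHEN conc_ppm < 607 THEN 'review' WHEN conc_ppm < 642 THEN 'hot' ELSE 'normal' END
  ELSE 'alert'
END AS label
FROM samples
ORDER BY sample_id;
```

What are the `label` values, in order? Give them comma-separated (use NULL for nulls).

alert, normal, alert, alert, alert, keep, alert, alert, warn, alert, alert

sample_id=3: site='well' → outer ELSE → alert
sample_id=4: site='sea' → inner[ELSE] → normal
sample_id=5: site='tap' → outer ELSE → alert
sample_id=6: site='tap' → outer ELSE → alert
sample_id=7: site='well' → outer ELSE → alert
sample_id=8: site='sea' → inner[conc_ppm < 600] → keep
sample_id=9: site='tap' → outer ELSE → alert
sample_id=10: site='rain' → outer ELSE → alert
sample_id=11: site='river' → inner[turbidity >= 109] → warn
sample_id=12: site='rain' → outer ELSE → alert
sample_id=13: site='lake' → outer ELSE → alert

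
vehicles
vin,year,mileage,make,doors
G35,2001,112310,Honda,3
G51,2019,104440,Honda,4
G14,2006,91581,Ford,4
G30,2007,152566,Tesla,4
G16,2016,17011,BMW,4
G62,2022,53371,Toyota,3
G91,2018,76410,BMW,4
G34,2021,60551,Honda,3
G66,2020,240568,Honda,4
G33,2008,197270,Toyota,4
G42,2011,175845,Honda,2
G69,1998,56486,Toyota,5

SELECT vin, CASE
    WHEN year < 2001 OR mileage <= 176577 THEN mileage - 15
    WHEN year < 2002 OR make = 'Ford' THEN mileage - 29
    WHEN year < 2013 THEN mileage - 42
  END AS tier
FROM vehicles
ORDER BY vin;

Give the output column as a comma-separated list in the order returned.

91566, 16996, 152551, 197228, 60536, 112295, 175830, 104425, 53356, NULL, 56471, 76395

vin=G14: year < 2001 OR mileage <= 176577 → 91566
vin=G16: year < 2001 OR mileage <= 176577 → 16996
vin=G30: year < 2001 OR mileage <= 176577 → 152551
vin=G33: year < 2013 → 197228
vin=G34: year < 2001 OR mileage <= 176577 → 60536
vin=G35: year < 2001 OR mileage <= 176577 → 112295
vin=G42: year < 2001 OR mileage <= 176577 → 175830
vin=G51: year < 2001 OR mileage <= 176577 → 104425
vin=G62: year < 2001 OR mileage <= 176577 → 53356
vin=G66: (no match → NULL) → NULL
vin=G69: year < 2001 OR mileage <= 176577 → 56471
vin=G91: year < 2001 OR mileage <= 176577 → 76395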